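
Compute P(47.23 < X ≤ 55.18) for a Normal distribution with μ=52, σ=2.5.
0.870118

We have X ~ Normal(μ=52, σ=2.5).

To find P(47.23 < X ≤ 55.18), we use:
P(47.23 < X ≤ 55.18) = P(X ≤ 55.18) - P(X ≤ 47.23)
                 = F(55.18) - F(47.23)
                 = 0.898313 - 0.028196
                 = 0.870118

So there's approximately a 87.0% chance that X falls in this range.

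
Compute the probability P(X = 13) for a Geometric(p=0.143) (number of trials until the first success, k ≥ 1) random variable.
0.022444

We have X ~ Geometric(p=0.143) (number of trials until the first success, k ≥ 1).

For a Geometric distribution, the PMF gives us the probability of each outcome.

Using the PMF formula:
P(X = 13) = 0.022444

Rounded to 4 decimal places: 0.0224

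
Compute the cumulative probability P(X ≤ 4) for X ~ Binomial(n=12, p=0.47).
0.256971

We have X ~ Binomial(n=12, p=0.47).

The CDF gives us P(X ≤ k).

Using the CDF:
P(X ≤ 4) = 0.256971

This means there's approximately a 25.7% chance that X is at most 4.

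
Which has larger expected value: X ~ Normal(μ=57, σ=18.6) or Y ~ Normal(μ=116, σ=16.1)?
Y has larger mean (116.0000 > 57.0000)

Compute the expected value for each distribution:

X ~ Normal(μ=57, σ=18.6):
E[X] = 57.0000

Y ~ Normal(μ=116, σ=16.1):
E[Y] = 116.0000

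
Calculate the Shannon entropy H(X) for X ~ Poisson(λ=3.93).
2.0773 nats

We have X ~ Poisson(λ=3.93).

The Shannon entropy measures the uncertainty or information content of the distribution.

For a Poisson distribution with λ=3.93:
H(X) = 2.0773 nats

(In bits, this would be 2.9969 bits.)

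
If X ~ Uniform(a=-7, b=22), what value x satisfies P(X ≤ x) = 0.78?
15.6200

We have X ~ Uniform(a=-7, b=22).

We want to find x such that P(X ≤ x) = 0.78.

This is the 78th percentile, which means 78% of values fall below this point.

Using the inverse CDF (quantile function):
x = F⁻¹(0.78) = 15.6200

Verification: P(X ≤ 15.6200) = 0.78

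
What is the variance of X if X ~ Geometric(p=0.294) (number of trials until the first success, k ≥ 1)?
8.1679

We have X ~ Geometric(p=0.294) (number of trials until the first success, k ≥ 1).

For a Geometric distribution with p=0.294 (number of trials until the first success, k ≥ 1):
Var(X) = 8.1679

The variance measures the spread of the distribution around the mean.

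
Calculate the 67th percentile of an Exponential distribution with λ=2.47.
0.4489

We have X ~ Exponential(λ=2.47).

We want to find x such that P(X ≤ x) = 0.67.

This is the 67th percentile, which means 67% of values fall below this point.

Using the inverse CDF (quantile function):
x = F⁻¹(0.67) = 0.4489

Verification: P(X ≤ 0.4489) = 0.67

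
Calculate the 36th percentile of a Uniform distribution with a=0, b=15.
5.4000

We have X ~ Uniform(a=0, b=15).

We want to find x such that P(X ≤ x) = 0.36.

This is the 36th percentile, which means 36% of values fall below this point.

Using the inverse CDF (quantile function):
x = F⁻¹(0.36) = 5.4000

Verification: P(X ≤ 5.4000) = 0.36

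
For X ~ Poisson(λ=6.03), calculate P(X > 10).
0.043872

We have X ~ Poisson(λ=6.03).

P(X > 10) = 1 - P(X ≤ 10)
                = 1 - F(10)
                = 1 - 0.956128
                = 0.043872

So there's approximately a 4.4% chance that X exceeds 10.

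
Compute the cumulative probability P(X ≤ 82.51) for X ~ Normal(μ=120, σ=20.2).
0.031731

We have X ~ Normal(μ=120, σ=20.2).

The CDF gives us P(X ≤ k).

Using the CDF:
P(X ≤ 82.51) = 0.031731

This means there's approximately a 3.2% chance that X is at most 82.51.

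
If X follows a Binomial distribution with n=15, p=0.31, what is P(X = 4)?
0.212774

We have X ~ Binomial(n=15, p=0.31).

For a Binomial distribution, the PMF gives us the probability of each outcome.

Using the PMF formula:
P(X = 4) = 0.212774

Rounded to 4 decimal places: 0.2128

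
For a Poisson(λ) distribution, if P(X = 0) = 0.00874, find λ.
λ = 4.7398

For a Poisson(λ) distribution, the PMF at 0 is:
P(X = 0) = λ^0 e^(-λ) / 0! = e^(-λ)

Given P(X = 0) = 0.00874:
e^(-λ) = 0.00874
-λ = ln(0.00874)
λ = -ln(0.00874) = 4.7398

Verification: e^(-4.7398) = 0.00874 ✓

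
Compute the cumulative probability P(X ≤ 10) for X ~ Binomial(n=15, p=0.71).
0.450027

We have X ~ Binomial(n=15, p=0.71).

The CDF gives us P(X ≤ k).

Using the CDF:
P(X ≤ 10) = 0.450027

This means there's approximately a 45.0% chance that X is at most 10.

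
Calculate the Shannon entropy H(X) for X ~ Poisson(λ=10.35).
2.5789 nats

We have X ~ Poisson(λ=10.35).

The Shannon entropy measures the uncertainty or information content of the distribution.

For a Poisson distribution with λ=10.35:
H(X) = 2.5789 nats

(In bits, this would be 3.7206 bits.)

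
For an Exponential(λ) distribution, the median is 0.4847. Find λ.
λ = 1.4301

For X ~ Exponential(λ), the CDF is F(x) = 1 - e^(-λx).
The median m satisfies F(m) = 0.5:
1 - e^(-λm) = 0.5
e^(-λm) = 0.5
λm = ln(2)
m = ln(2) / λ

Given m = 0.4847:
λ = ln(2) / 0.4847 = 0.693147 / 0.4847 = 1.4301

Verification: ln(2) / 1.4301 = 0.4847 ✓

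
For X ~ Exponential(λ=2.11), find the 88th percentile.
1.0049

We have X ~ Exponential(λ=2.11).

We want to find x such that P(X ≤ x) = 0.88.

This is the 88th percentile, which means 88% of values fall below this point.

Using the inverse CDF (quantile function):
x = F⁻¹(0.88) = 1.0049

Verification: P(X ≤ 1.0049) = 0.88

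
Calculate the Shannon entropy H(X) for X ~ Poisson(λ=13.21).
2.7029 nats

We have X ~ Poisson(λ=13.21).

The Shannon entropy measures the uncertainty or information content of the distribution.

For a Poisson distribution with λ=13.21:
H(X) = 2.7029 nats

(In bits, this would be 3.8994 bits.)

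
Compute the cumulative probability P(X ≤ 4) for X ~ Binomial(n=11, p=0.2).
0.949590

We have X ~ Binomial(n=11, p=0.2).

The CDF gives us P(X ≤ k).

Using the CDF:
P(X ≤ 4) = 0.949590

This means there's approximately a 95.0% chance that X is at most 4.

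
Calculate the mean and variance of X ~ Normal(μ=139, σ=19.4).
E[X] = 139.0000, Var(X) = 376.3600

We have X ~ Normal(μ=139, σ=19.4).

For a Normal distribution with μ=139, σ=19.4:

Expected value:
E[X] = 139.0000

Variance:
Var(X) = 376.3600

Standard deviation:
σ = √Var(X) = 19.4000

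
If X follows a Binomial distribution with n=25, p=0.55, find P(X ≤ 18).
0.974246

We have X ~ Binomial(n=25, p=0.55).

The CDF gives us P(X ≤ k).

Using the CDF:
P(X ≤ 18) = 0.974246

This means there's approximately a 97.4% chance that X is at most 18.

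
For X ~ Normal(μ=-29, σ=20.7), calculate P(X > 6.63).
0.042602

We have X ~ Normal(μ=-29, σ=20.7).

P(X > 6.63) = 1 - P(X ≤ 6.63)
                = 1 - F(6.63)
                = 1 - 0.957398
                = 0.042602

So there's approximately a 4.3% chance that X exceeds 6.63.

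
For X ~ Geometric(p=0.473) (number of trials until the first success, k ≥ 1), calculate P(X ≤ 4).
0.922867

We have X ~ Geometric(p=0.473) (number of trials until the first success, k ≥ 1).

The CDF gives us P(X ≤ k).

Using the CDF:
P(X ≤ 4) = 0.922867

This means there's approximately a 92.3% chance that X is at most 4.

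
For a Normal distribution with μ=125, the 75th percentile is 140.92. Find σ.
σ = 23.6030

For X ~ Normal(μ, σ), the p-th percentile satisfies x = μ + z_p × σ,
where z_p = Φ⁻¹(p) is the standard normal quantile.

Step 1: z_{0.75} = Φ⁻¹(0.75) = 0.6745

Step 2: Solve for σ:
140.92 = 125 + 0.6745 × σ
σ = (140.92 - 125) / 0.6745
σ = 15.92 / 0.6745
σ = 23.6030

Verification: μ + z × σ = 125 + 0.6745 × 23.6030 = 140.92 ✓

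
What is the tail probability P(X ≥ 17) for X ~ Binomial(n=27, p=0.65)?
0.669792

We have X ~ Binomial(n=27, p=0.65).

For discrete distributions, P(X ≥ 17) = 1 - P(X ≤ 16).

P(X ≤ 16) = 0.330208
P(X ≥ 17) = 1 - 0.330208 = 0.669792

So there's approximately a 67.0% chance that X is at least 17.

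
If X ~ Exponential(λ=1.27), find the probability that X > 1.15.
0.232120

We have X ~ Exponential(λ=1.27).

P(X > 1.15) = 1 - P(X ≤ 1.15)
                = 1 - F(1.15)
                = 1 - 0.767880
                = 0.232120

So there's approximately a 23.2% chance that X exceeds 1.15.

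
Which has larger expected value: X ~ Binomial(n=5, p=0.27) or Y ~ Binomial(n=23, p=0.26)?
Y has larger mean (5.9800 > 1.3500)

Compute the expected value for each distribution:

X ~ Binomial(n=5, p=0.27):
E[X] = 1.3500

Y ~ Binomial(n=23, p=0.26):
E[Y] = 5.9800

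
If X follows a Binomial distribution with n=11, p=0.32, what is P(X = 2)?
0.175083

We have X ~ Binomial(n=11, p=0.32).

For a Binomial distribution, the PMF gives us the probability of each outcome.

Using the PMF formula:
P(X = 2) = 0.175083

Rounded to 4 decimal places: 0.1751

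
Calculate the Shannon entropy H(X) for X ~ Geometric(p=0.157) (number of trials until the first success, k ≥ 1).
2.7685 nats

We have X ~ Geometric(p=0.157) (number of trials until the first success, k ≥ 1).

The Shannon entropy measures the uncertainty or information content of the distribution.

For a Geometric distribution with p=0.157 (number of trials until the first success, k ≥ 1):
H(X) = 2.7685 nats

(In bits, this would be 3.9942 bits.)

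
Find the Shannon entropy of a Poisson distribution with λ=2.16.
1.7486 nats

We have X ~ Poisson(λ=2.16).

The Shannon entropy measures the uncertainty or information content of the distribution.

For a Poisson distribution with λ=2.16:
H(X) = 1.7486 nats

(In bits, this would be 2.5227 bits.)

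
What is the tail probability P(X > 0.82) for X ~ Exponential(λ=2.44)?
0.135227

We have X ~ Exponential(λ=2.44).

P(X > 0.82) = 1 - P(X ≤ 0.82)
                = 1 - F(0.82)
                = 1 - 0.864773
                = 0.135227

So there's approximately a 13.5% chance that X exceeds 0.82.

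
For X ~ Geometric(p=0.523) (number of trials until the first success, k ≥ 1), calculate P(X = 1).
0.523000

We have X ~ Geometric(p=0.523) (number of trials until the first success, k ≥ 1).

For a Geometric distribution, the PMF gives us the probability of each outcome.

Using the PMF formula:
P(X = 1) = 0.523000

Rounded to 4 decimal places: 0.5230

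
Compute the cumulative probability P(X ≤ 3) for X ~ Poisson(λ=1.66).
0.912702

We have X ~ Poisson(λ=1.66).

The CDF gives us P(X ≤ k).

Using the CDF:
P(X ≤ 3) = 0.912702

This means there's approximately a 91.3% chance that X is at most 3.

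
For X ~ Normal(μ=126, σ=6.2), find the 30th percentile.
122.7487

We have X ~ Normal(μ=126, σ=6.2).

We want to find x such that P(X ≤ x) = 0.3.

This is the 30th percentile, which means 30% of values fall below this point.

Using the inverse CDF (quantile function):
x = F⁻¹(0.3) = 122.7487

Verification: P(X ≤ 122.7487) = 0.3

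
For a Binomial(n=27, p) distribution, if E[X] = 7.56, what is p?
p = 0.28

For a Binomial(n, p) distribution:
E[X] = n × p

Given n = 27 and E[X] = 7.56:
7.56 = 27 × p
p = 7.56 / 27 = 0.28

Verification: Binomial(27, 0.28) has E[X] = 7.56 ✓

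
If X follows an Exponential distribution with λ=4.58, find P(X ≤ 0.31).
0.758238

We have X ~ Exponential(λ=4.58).

The CDF gives us P(X ≤ k).

Using the CDF:
P(X ≤ 0.31) = 0.758238

This means there's approximately a 75.8% chance that X is at most 0.31.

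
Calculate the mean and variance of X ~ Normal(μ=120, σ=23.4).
E[X] = 120.0000, Var(X) = 547.5600

We have X ~ Normal(μ=120, σ=23.4).

For a Normal distribution with μ=120, σ=23.4:

Expected value:
E[X] = 120.0000

Variance:
Var(X) = 547.5600

Standard deviation:
σ = √Var(X) = 23.4000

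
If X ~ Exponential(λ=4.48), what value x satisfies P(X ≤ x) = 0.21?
0.0526

We have X ~ Exponential(λ=4.48).

We want to find x such that P(X ≤ x) = 0.21.

This is the 21st percentile, which means 21% of values fall below this point.

Using the inverse CDF (quantile function):
x = F⁻¹(0.21) = 0.0526

Verification: P(X ≤ 0.0526) = 0.21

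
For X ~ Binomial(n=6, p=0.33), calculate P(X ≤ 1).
0.357783

We have X ~ Binomial(n=6, p=0.33).

The CDF gives us P(X ≤ k).

Using the CDF:
P(X ≤ 1) = 0.357783

This means there's approximately a 35.8% chance that X is at most 1.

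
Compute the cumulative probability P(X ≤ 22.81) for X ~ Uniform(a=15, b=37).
0.355000

We have X ~ Uniform(a=15, b=37).

The CDF gives us P(X ≤ k).

Using the CDF:
P(X ≤ 22.81) = 0.355000

This means there's approximately a 35.5% chance that X is at most 22.81.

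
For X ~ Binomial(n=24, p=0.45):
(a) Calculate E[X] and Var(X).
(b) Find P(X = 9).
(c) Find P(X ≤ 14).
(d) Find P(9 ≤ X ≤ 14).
(a) E[X] = 10.8000, Var(X) = 5.9400
(b) P(X = 9) = 0.126123
(c) P(X ≤ 14) = 0.935231
(d) P(9 ≤ X ≤ 14) = 0.762228

We have X ~ Binomial(n=24, p=0.45).

(a) Moments:
E[X] = 10.8000
Var(X) = 5.9400
σ = √Var(X) = 2.4372

(b) Point probability using PMF:
P(X = 9) = 0.126123

(c) Cumulative probability using CDF:
P(X ≤ 14) = F(14) = 0.935231

(d) Range probability:
P(9 ≤ X ≤ 14) = P(X ≤ 14) - P(X ≤ 8)
                   = F(14) - F(8)
                   = 0.935231 - 0.173003
                   = 0.762228

This means approximately 76.2% of outcomes fall in the interval [9, 14].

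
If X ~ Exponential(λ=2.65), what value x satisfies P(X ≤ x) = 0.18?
0.0749

We have X ~ Exponential(λ=2.65).

We want to find x such that P(X ≤ x) = 0.18.

This is the 18th percentile, which means 18% of values fall below this point.

Using the inverse CDF (quantile function):
x = F⁻¹(0.18) = 0.0749

Verification: P(X ≤ 0.0749) = 0.18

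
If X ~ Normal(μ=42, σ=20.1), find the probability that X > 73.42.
0.059005

We have X ~ Normal(μ=42, σ=20.1).

P(X > 73.42) = 1 - P(X ≤ 73.42)
                = 1 - F(73.42)
                = 1 - 0.940995
                = 0.059005

So there's approximately a 5.9% chance that X exceeds 73.42.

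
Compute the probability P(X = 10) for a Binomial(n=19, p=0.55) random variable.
0.177055

We have X ~ Binomial(n=19, p=0.55).

For a Binomial distribution, the PMF gives us the probability of each outcome.

Using the PMF formula:
P(X = 10) = 0.177055

Rounded to 4 decimal places: 0.1771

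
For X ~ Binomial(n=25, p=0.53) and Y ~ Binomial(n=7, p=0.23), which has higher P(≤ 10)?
Y has higher probability (P(Y ≤ 10) = 1.0000 > P(X ≤ 10) = 0.1353)

Compute P(≤ 10) for each distribution:

X ~ Binomial(n=25, p=0.53):
P(X ≤ 10) = 0.1353

Y ~ Binomial(n=7, p=0.23):
P(Y ≤ 10) = 1.0000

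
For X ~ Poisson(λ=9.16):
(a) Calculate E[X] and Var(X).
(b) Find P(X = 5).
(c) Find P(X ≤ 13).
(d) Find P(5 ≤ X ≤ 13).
(a) E[X] = 9.1600, Var(X) = 9.1600
(b) P(X = 5) = 0.056514
(c) P(X ≤ 13) = 0.917801
(d) P(5 ≤ X ≤ 13) = 0.868002

We have X ~ Poisson(λ=9.16).

(a) Moments:
E[X] = 9.1600
Var(X) = 9.1600
σ = √Var(X) = 3.0265

(b) Point probability using PMF:
P(X = 5) = 0.056514

(c) Cumulative probability using CDF:
P(X ≤ 13) = F(13) = 0.917801

(d) Range probability:
P(5 ≤ X ≤ 13) = P(X ≤ 13) - P(X ≤ 4)
                   = F(13) - F(4)
                   = 0.917801 - 0.049800
                   = 0.868002

This means approximately 86.8% of outcomes fall in the interval [5, 13].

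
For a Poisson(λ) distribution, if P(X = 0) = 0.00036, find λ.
λ = 7.9294

For a Poisson(λ) distribution, the PMF at 0 is:
P(X = 0) = λ^0 e^(-λ) / 0! = e^(-λ)

Given P(X = 0) = 0.00036:
e^(-λ) = 0.00036
-λ = ln(0.00036)
λ = -ln(0.00036) = 7.9294

Verification: e^(-7.9294) = 0.00036 ✓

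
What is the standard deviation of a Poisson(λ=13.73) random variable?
3.7054

We have X ~ Poisson(λ=13.73).

For a Poisson distribution with λ=13.73:
σ = √Var(X) = 3.7054

The standard deviation is the square root of the variance.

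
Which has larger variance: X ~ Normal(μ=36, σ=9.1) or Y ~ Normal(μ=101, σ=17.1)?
Y has larger variance (292.4100 > 82.8100)

Compute the variance for each distribution:

X ~ Normal(μ=36, σ=9.1):
Var(X) = 82.8100

Y ~ Normal(μ=101, σ=17.1):
Var(Y) = 292.4100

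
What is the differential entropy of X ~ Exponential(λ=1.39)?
0.6707 nats

We have X ~ Exponential(λ=1.39).

The differential entropy measures the uncertainty or information content of the distribution.

For an Exponential distribution with λ=1.39:
h(X) = 0.6707 nats

(In bits, this would be 0.9676 bits.)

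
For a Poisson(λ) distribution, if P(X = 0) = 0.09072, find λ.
λ = 2.4000

For a Poisson(λ) distribution, the PMF at 0 is:
P(X = 0) = λ^0 e^(-λ) / 0! = e^(-λ)

Given P(X = 0) = 0.09072:
e^(-λ) = 0.09072
-λ = ln(0.09072)
λ = -ln(0.09072) = 2.4000

Verification: e^(-2.4000) = 0.09072 ✓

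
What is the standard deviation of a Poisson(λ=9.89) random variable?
3.1448

We have X ~ Poisson(λ=9.89).

For a Poisson distribution with λ=9.89:
σ = √Var(X) = 3.1448

The standard deviation is the square root of the variance.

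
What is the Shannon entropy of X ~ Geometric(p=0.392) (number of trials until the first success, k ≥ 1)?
1.7083 nats

We have X ~ Geometric(p=0.392) (number of trials until the first success, k ≥ 1).

The Shannon entropy measures the uncertainty or information content of the distribution.

For a Geometric distribution with p=0.392 (number of trials until the first success, k ≥ 1):
H(X) = 1.7083 nats

(In bits, this would be 2.4645 bits.)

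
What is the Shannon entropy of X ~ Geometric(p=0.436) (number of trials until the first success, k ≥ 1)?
1.5709 nats

We have X ~ Geometric(p=0.436) (number of trials until the first success, k ≥ 1).

The Shannon entropy measures the uncertainty or information content of the distribution.

For a Geometric distribution with p=0.436 (number of trials until the first success, k ≥ 1):
H(X) = 1.5709 nats

(In bits, this would be 2.2664 bits.)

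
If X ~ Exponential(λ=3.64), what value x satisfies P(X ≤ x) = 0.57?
0.2319

We have X ~ Exponential(λ=3.64).

We want to find x such that P(X ≤ x) = 0.57.

This is the 57th percentile, which means 57% of values fall below this point.

Using the inverse CDF (quantile function):
x = F⁻¹(0.57) = 0.2319

Verification: P(X ≤ 0.2319) = 0.57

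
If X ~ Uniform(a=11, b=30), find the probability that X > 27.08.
0.153684

We have X ~ Uniform(a=11, b=30).

P(X > 27.08) = 1 - P(X ≤ 27.08)
                = 1 - F(27.08)
                = 1 - 0.846316
                = 0.153684

So there's approximately a 15.4% chance that X exceeds 27.08.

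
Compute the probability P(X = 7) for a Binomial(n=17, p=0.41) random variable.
0.193590

We have X ~ Binomial(n=17, p=0.41).

For a Binomial distribution, the PMF gives us the probability of each outcome.

Using the PMF formula:
P(X = 7) = 0.193590

Rounded to 4 decimal places: 0.1936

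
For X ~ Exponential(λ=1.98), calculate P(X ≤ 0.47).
0.605683

We have X ~ Exponential(λ=1.98).

The CDF gives us P(X ≤ k).

Using the CDF:
P(X ≤ 0.47) = 0.605683

This means there's approximately a 60.6% chance that X is at most 0.47.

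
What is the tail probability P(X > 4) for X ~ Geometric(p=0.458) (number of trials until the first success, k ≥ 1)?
0.086297

We have X ~ Geometric(p=0.458) (number of trials until the first success, k ≥ 1).

P(X > 4) = 1 - P(X ≤ 4)
                = 1 - F(4)
                = 1 - 0.913703
                = 0.086297

So there's approximately a 8.6% chance that X exceeds 4.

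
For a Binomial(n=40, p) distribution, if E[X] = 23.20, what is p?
p = 0.58

For a Binomial(n, p) distribution:
E[X] = n × p

Given n = 40 and E[X] = 23.20:
23.20 = 40 × p
p = 23.20 / 40 = 0.58

Verification: Binomial(40, 0.58) has E[X] = 23.20 ✓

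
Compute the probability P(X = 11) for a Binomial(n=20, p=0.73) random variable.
0.040182

We have X ~ Binomial(n=20, p=0.73).

For a Binomial distribution, the PMF gives us the probability of each outcome.

Using the PMF formula:
P(X = 11) = 0.040182

Rounded to 4 decimal places: 0.0402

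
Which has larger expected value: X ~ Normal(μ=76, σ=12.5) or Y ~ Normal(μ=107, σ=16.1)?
Y has larger mean (107.0000 > 76.0000)

Compute the expected value for each distribution:

X ~ Normal(μ=76, σ=12.5):
E[X] = 76.0000

Y ~ Normal(μ=107, σ=16.1):
E[Y] = 107.0000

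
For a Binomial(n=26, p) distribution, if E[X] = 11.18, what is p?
p = 0.43

For a Binomial(n, p) distribution:
E[X] = n × p

Given n = 26 and E[X] = 11.18:
11.18 = 26 × p
p = 11.18 / 26 = 0.43

Verification: Binomial(26, 0.43) has E[X] = 11.18 ✓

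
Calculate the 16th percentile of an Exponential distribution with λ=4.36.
0.0400

We have X ~ Exponential(λ=4.36).

We want to find x such that P(X ≤ x) = 0.16.

This is the 16th percentile, which means 16% of values fall below this point.

Using the inverse CDF (quantile function):
x = F⁻¹(0.16) = 0.0400

Verification: P(X ≤ 0.0400) = 0.16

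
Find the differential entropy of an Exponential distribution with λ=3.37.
-0.2149 nats

We have X ~ Exponential(λ=3.37).

The differential entropy measures the uncertainty or information content of the distribution.

For an Exponential distribution with λ=3.37:
h(X) = -0.2149 nats

(In bits, this would be -0.3101 bits.)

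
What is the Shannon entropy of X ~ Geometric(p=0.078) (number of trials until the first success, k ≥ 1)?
3.5110 nats

We have X ~ Geometric(p=0.078) (number of trials until the first success, k ≥ 1).

The Shannon entropy measures the uncertainty or information content of the distribution.

For a Geometric distribution with p=0.078 (number of trials until the first success, k ≥ 1):
H(X) = 3.5110 nats

(In bits, this would be 5.0653 bits.)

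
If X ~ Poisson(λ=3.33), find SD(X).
1.8248

We have X ~ Poisson(λ=3.33).

For a Poisson distribution with λ=3.33:
σ = √Var(X) = 1.8248

The standard deviation is the square root of the variance.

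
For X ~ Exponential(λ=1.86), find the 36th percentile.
0.2399

We have X ~ Exponential(λ=1.86).

We want to find x such that P(X ≤ x) = 0.36.

This is the 36th percentile, which means 36% of values fall below this point.

Using the inverse CDF (quantile function):
x = F⁻¹(0.36) = 0.2399

Verification: P(X ≤ 0.2399) = 0.36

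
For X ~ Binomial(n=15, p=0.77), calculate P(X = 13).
0.185791

We have X ~ Binomial(n=15, p=0.77).

For a Binomial distribution, the PMF gives us the probability of each outcome.

Using the PMF formula:
P(X = 13) = 0.185791

Rounded to 4 decimal places: 0.1858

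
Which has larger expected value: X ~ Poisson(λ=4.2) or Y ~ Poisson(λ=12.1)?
Y has larger mean (12.1000 > 4.2000)

Compute the expected value for each distribution:

X ~ Poisson(λ=4.2):
E[X] = 4.2000

Y ~ Poisson(λ=12.1):
E[Y] = 12.1000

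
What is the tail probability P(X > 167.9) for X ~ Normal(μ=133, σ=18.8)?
0.031699

We have X ~ Normal(μ=133, σ=18.8).

P(X > 167.9) = 1 - P(X ≤ 167.9)
                = 1 - F(167.9)
                = 1 - 0.968301
                = 0.031699

So there's approximately a 3.2% chance that X exceeds 167.9.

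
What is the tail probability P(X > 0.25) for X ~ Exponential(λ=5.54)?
0.250324

We have X ~ Exponential(λ=5.54).

P(X > 0.25) = 1 - P(X ≤ 0.25)
                = 1 - F(0.25)
                = 1 - 0.749676
                = 0.250324

So there's approximately a 25.0% chance that X exceeds 0.25.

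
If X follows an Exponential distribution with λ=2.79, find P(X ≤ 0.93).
0.925332

We have X ~ Exponential(λ=2.79).

The CDF gives us P(X ≤ k).

Using the CDF:
P(X ≤ 0.93) = 0.925332

This means there's approximately a 92.5% chance that X is at most 0.93.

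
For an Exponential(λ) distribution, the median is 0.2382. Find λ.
λ = 2.9099

For X ~ Exponential(λ), the CDF is F(x) = 1 - e^(-λx).
The median m satisfies F(m) = 0.5:
1 - e^(-λm) = 0.5
e^(-λm) = 0.5
λm = ln(2)
m = ln(2) / λ

Given m = 0.2382:
λ = ln(2) / 0.2382 = 0.693147 / 0.2382 = 2.9099

Verification: ln(2) / 2.9099 = 0.2382 ✓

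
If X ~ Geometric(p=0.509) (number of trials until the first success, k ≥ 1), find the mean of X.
1.9646

We have X ~ Geometric(p=0.509) (number of trials until the first success, k ≥ 1).

For a Geometric distribution with p=0.509 (number of trials until the first success, k ≥ 1):
E[X] = 1.9646

This is the expected (average) value of X.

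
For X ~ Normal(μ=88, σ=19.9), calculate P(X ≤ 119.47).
0.943108

We have X ~ Normal(μ=88, σ=19.9).

The CDF gives us P(X ≤ k).

Using the CDF:
P(X ≤ 119.47) = 0.943108

This means there's approximately a 94.3% chance that X is at most 119.47.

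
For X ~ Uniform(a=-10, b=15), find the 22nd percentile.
-4.5000

We have X ~ Uniform(a=-10, b=15).

We want to find x such that P(X ≤ x) = 0.22.

This is the 22nd percentile, which means 22% of values fall below this point.

Using the inverse CDF (quantile function):
x = F⁻¹(0.22) = -4.5000

Verification: P(X ≤ -4.5000) = 0.22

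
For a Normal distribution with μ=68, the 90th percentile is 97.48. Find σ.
σ = 23.0034

For X ~ Normal(μ, σ), the p-th percentile satisfies x = μ + z_p × σ,
where z_p = Φ⁻¹(p) is the standard normal quantile.

Step 1: z_{0.9} = Φ⁻¹(0.9) = 1.2816

Step 2: Solve for σ:
97.48 = 68 + 1.2816 × σ
σ = (97.48 - 68) / 1.2816
σ = 29.48 / 1.2816
σ = 23.0034

Verification: μ + z × σ = 68 + 1.2816 × 23.0034 = 97.48 ✓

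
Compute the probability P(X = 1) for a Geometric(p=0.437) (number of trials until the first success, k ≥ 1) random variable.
0.437000

We have X ~ Geometric(p=0.437) (number of trials until the first success, k ≥ 1).

For a Geometric distribution, the PMF gives us the probability of each outcome.

Using the PMF formula:
P(X = 1) = 0.437000

Rounded to 4 decimal places: 0.4370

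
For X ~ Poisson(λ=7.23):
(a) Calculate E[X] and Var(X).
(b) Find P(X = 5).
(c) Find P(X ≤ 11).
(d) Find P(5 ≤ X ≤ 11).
(a) E[X] = 7.2300, Var(X) = 7.2300
(b) P(X = 5) = 0.119278
(c) P(X ≤ 11) = 0.935570
(d) P(5 ≤ X ≤ 11) = 0.782545

We have X ~ Poisson(λ=7.23).

(a) Moments:
E[X] = 7.2300
Var(X) = 7.2300
σ = √Var(X) = 2.6889

(b) Point probability using PMF:
P(X = 5) = 0.119278

(c) Cumulative probability using CDF:
P(X ≤ 11) = F(11) = 0.935570

(d) Range probability:
P(5 ≤ X ≤ 11) = P(X ≤ 11) - P(X ≤ 4)
                   = F(11) - F(4)
                   = 0.935570 - 0.153024
                   = 0.782545

This means approximately 78.3% of outcomes fall in the interval [5, 11].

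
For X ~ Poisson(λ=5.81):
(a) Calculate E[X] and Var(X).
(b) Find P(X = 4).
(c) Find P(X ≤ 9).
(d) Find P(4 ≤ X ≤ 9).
(a) E[X] = 5.8100, Var(X) = 5.8100
(b) P(X = 4) = 0.142312
(c) P(X ≤ 9) = 0.928535
(d) P(4 ≤ X ≤ 9) = 0.759554

We have X ~ Poisson(λ=5.81).

(a) Moments:
E[X] = 5.8100
Var(X) = 5.8100
σ = √Var(X) = 2.4104

(b) Point probability using PMF:
P(X = 4) = 0.142312

(c) Cumulative probability using CDF:
P(X ≤ 9) = F(9) = 0.928535

(d) Range probability:
P(4 ≤ X ≤ 9) = P(X ≤ 9) - P(X ≤ 3)
                   = F(9) - F(3)
                   = 0.928535 - 0.168981
                   = 0.759554

This means approximately 76.0% of outcomes fall in the interval [4, 9].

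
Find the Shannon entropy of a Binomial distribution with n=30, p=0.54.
2.4230 nats

We have X ~ Binomial(n=30, p=0.54).

The Shannon entropy measures the uncertainty or information content of the distribution.

For a Binomial distribution with n=30, p=0.54:
H(X) = 2.4230 nats

(In bits, this would be 3.4957 bits.)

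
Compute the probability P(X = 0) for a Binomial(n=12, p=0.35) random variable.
0.005688

We have X ~ Binomial(n=12, p=0.35).

For a Binomial distribution, the PMF gives us the probability of each outcome.

Using the PMF formula:
P(X = 0) = 0.005688

Rounded to 4 decimal places: 0.0057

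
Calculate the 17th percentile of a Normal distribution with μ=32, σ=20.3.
12.6304

We have X ~ Normal(μ=32, σ=20.3).

We want to find x such that P(X ≤ x) = 0.17.

This is the 17th percentile, which means 17% of values fall below this point.

Using the inverse CDF (quantile function):
x = F⁻¹(0.17) = 12.6304

Verification: P(X ≤ 12.6304) = 0.17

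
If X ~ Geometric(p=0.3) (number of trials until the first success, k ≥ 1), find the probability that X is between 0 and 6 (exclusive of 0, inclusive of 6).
0.882351

We have X ~ Geometric(p=0.3) (number of trials until the first success, k ≥ 1).

To find P(0 < X ≤ 6), we use:
P(0 < X ≤ 6) = P(X ≤ 6) - P(X ≤ 0)
                 = F(6) - F(0)
                 = 0.882351 - 0.000000
                 = 0.882351

So there's approximately a 88.2% chance that X falls in this range.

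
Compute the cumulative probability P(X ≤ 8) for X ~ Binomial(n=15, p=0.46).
0.796558

We have X ~ Binomial(n=15, p=0.46).

The CDF gives us P(X ≤ k).

Using the CDF:
P(X ≤ 8) = 0.796558

This means there's approximately a 79.7% chance that X is at most 8.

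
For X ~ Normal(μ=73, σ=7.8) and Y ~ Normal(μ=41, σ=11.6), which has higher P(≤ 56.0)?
Y has higher probability (P(Y ≤ 56.0) = 0.9020 > P(X ≤ 56.0) = 0.0146)

Compute P(≤ 56.0) for each distribution:

X ~ Normal(μ=73, σ=7.8):
P(X ≤ 56.0) = 0.0146

Y ~ Normal(μ=41, σ=11.6):
P(Y ≤ 56.0) = 0.9020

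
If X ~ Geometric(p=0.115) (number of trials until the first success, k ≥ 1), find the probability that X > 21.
0.076879

We have X ~ Geometric(p=0.115) (number of trials until the first success, k ≥ 1).

P(X > 21) = 1 - P(X ≤ 21)
                = 1 - F(21)
                = 1 - 0.923121
                = 0.076879

So there's approximately a 7.7% chance that X exceeds 21.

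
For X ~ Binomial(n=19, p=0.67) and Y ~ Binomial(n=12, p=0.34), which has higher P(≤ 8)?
Y has higher probability (P(Y ≤ 8) = 0.9955 > P(X ≤ 8) = 0.0223)

Compute P(≤ 8) for each distribution:

X ~ Binomial(n=19, p=0.67):
P(X ≤ 8) = 0.0223

Y ~ Binomial(n=12, p=0.34):
P(Y ≤ 8) = 0.9955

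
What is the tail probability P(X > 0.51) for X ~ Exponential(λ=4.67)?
0.092393

We have X ~ Exponential(λ=4.67).

P(X > 0.51) = 1 - P(X ≤ 0.51)
                = 1 - F(0.51)
                = 1 - 0.907607
                = 0.092393

So there's approximately a 9.2% chance that X exceeds 0.51.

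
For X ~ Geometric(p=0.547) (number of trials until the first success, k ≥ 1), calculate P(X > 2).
0.205209

We have X ~ Geometric(p=0.547) (number of trials until the first success, k ≥ 1).

P(X > 2) = 1 - P(X ≤ 2)
                = 1 - F(2)
                = 1 - 0.794791
                = 0.205209

So there's approximately a 20.5% chance that X exceeds 2.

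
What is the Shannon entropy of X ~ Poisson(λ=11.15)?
2.6168 nats

We have X ~ Poisson(λ=11.15).

The Shannon entropy measures the uncertainty or information content of the distribution.

For a Poisson distribution with λ=11.15:
H(X) = 2.6168 nats

(In bits, this would be 3.7752 bits.)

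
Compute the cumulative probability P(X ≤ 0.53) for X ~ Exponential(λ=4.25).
0.894864

We have X ~ Exponential(λ=4.25).

The CDF gives us P(X ≤ k).

Using the CDF:
P(X ≤ 0.53) = 0.894864

This means there's approximately a 89.5% chance that X is at most 0.53.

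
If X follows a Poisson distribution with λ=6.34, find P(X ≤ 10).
0.941703

We have X ~ Poisson(λ=6.34).

The CDF gives us P(X ≤ k).

Using the CDF:
P(X ≤ 10) = 0.941703

This means there's approximately a 94.2% chance that X is at most 10.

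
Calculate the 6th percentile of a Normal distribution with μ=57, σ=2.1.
53.7350

We have X ~ Normal(μ=57, σ=2.1).

We want to find x such that P(X ≤ x) = 0.06.

This is the 6th percentile, which means 6% of values fall below this point.

Using the inverse CDF (quantile function):
x = F⁻¹(0.06) = 53.7350

Verification: P(X ≤ 53.7350) = 0.06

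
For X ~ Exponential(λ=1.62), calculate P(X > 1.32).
0.117843

We have X ~ Exponential(λ=1.62).

P(X > 1.32) = 1 - P(X ≤ 1.32)
                = 1 - F(1.32)
                = 1 - 0.882157
                = 0.117843

So there's approximately a 11.8% chance that X exceeds 1.32.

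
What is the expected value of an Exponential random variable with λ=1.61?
0.6211

We have X ~ Exponential(λ=1.61).

For an Exponential distribution with λ=1.61:
E[X] = 0.6211

This is the expected (average) value of X.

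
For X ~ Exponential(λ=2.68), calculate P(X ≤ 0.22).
0.445451

We have X ~ Exponential(λ=2.68).

The CDF gives us P(X ≤ k).

Using the CDF:
P(X ≤ 0.22) = 0.445451

This means there's approximately a 44.5% chance that X is at most 0.22.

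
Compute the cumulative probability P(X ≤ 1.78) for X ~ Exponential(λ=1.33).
0.906276

We have X ~ Exponential(λ=1.33).

The CDF gives us P(X ≤ k).

Using the CDF:
P(X ≤ 1.78) = 0.906276

This means there's approximately a 90.6% chance that X is at most 1.78.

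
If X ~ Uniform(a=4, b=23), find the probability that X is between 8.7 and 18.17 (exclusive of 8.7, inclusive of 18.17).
0.498421

We have X ~ Uniform(a=4, b=23).

To find P(8.7 < X ≤ 18.17), we use:
P(8.7 < X ≤ 18.17) = P(X ≤ 18.17) - P(X ≤ 8.7)
                 = F(18.17) - F(8.7)
                 = 0.745789 - 0.247368
                 = 0.498421

So there's approximately a 49.8% chance that X falls in this range.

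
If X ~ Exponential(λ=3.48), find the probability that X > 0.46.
0.201735

We have X ~ Exponential(λ=3.48).

P(X > 0.46) = 1 - P(X ≤ 0.46)
                = 1 - F(0.46)
                = 1 - 0.798265
                = 0.201735

So there's approximately a 20.2% chance that X exceeds 0.46.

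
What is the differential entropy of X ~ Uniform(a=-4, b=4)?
2.0794 nats

We have X ~ Uniform(a=-4, b=4).

The differential entropy measures the uncertainty or information content of the distribution.

For a Uniform distribution with a=-4, b=4:
h(X) = 2.0794 nats

(In bits, this would be 3.0000 bits.)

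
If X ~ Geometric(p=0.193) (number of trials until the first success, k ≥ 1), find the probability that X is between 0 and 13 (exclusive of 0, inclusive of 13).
0.938432

We have X ~ Geometric(p=0.193) (number of trials until the first success, k ≥ 1).

To find P(0 < X ≤ 13), we use:
P(0 < X ≤ 13) = P(X ≤ 13) - P(X ≤ 0)
                 = F(13) - F(0)
                 = 0.938432 - 0.000000
                 = 0.938432

So there's approximately a 93.8% chance that X falls in this range.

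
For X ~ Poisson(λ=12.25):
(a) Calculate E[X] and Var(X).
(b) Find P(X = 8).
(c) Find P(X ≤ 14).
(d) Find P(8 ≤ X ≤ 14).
(a) E[X] = 12.2500, Var(X) = 12.2500
(b) P(X = 8) = 0.060181
(c) P(X ≤ 14) = 0.748948
(d) P(8 ≤ X ≤ 14) = 0.669809

We have X ~ Poisson(λ=12.25).

(a) Moments:
E[X] = 12.2500
Var(X) = 12.2500
σ = √Var(X) = 3.5000

(b) Point probability using PMF:
P(X = 8) = 0.060181

(c) Cumulative probability using CDF:
P(X ≤ 14) = F(14) = 0.748948

(d) Range probability:
P(8 ≤ X ≤ 14) = P(X ≤ 14) - P(X ≤ 7)
                   = F(14) - F(7)
                   = 0.748948 - 0.079139
                   = 0.669809

This means approximately 67.0% of outcomes fall in the interval [8, 14].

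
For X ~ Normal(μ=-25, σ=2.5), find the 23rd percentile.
-26.8471

We have X ~ Normal(μ=-25, σ=2.5).

We want to find x such that P(X ≤ x) = 0.23.

This is the 23rd percentile, which means 23% of values fall below this point.

Using the inverse CDF (quantile function):
x = F⁻¹(0.23) = -26.8471

Verification: P(X ≤ -26.8471) = 0.23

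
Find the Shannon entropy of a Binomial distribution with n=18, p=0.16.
1.8377 nats

We have X ~ Binomial(n=18, p=0.16).

The Shannon entropy measures the uncertainty or information content of the distribution.

For a Binomial distribution with n=18, p=0.16:
H(X) = 1.8377 nats

(In bits, this would be 2.6513 bits.)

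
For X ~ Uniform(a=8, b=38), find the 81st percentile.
32.3000

We have X ~ Uniform(a=8, b=38).

We want to find x such that P(X ≤ x) = 0.81.

This is the 81st percentile, which means 81% of values fall below this point.

Using the inverse CDF (quantile function):
x = F⁻¹(0.81) = 32.3000

Verification: P(X ≤ 32.3000) = 0.81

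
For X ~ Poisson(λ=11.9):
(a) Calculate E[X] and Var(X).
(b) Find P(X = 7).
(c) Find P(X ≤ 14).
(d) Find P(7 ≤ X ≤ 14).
(a) E[X] = 11.9000, Var(X) = 11.9000
(b) P(X = 7) = 0.045530
(c) P(X ≤ 14) = 0.780997
(d) P(7 ≤ X ≤ 14) = 0.732562

We have X ~ Poisson(λ=11.9).

(a) Moments:
E[X] = 11.9000
Var(X) = 11.9000
σ = √Var(X) = 3.4496

(b) Point probability using PMF:
P(X = 7) = 0.045530

(c) Cumulative probability using CDF:
P(X ≤ 14) = F(14) = 0.780997

(d) Range probability:
P(7 ≤ X ≤ 14) = P(X ≤ 14) - P(X ≤ 6)
                   = F(14) - F(6)
                   = 0.780997 - 0.048435
                   = 0.732562

This means approximately 73.3% of outcomes fall in the interval [7, 14].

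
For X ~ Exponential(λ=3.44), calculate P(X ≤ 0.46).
0.794519

We have X ~ Exponential(λ=3.44).

The CDF gives us P(X ≤ k).

Using the CDF:
P(X ≤ 0.46) = 0.794519

This means there's approximately a 79.5% chance that X is at most 0.46.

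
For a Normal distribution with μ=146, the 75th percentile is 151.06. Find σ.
σ = 7.5020

For X ~ Normal(μ, σ), the p-th percentile satisfies x = μ + z_p × σ,
where z_p = Φ⁻¹(p) is the standard normal quantile.

Step 1: z_{0.75} = Φ⁻¹(0.75) = 0.6745

Step 2: Solve for σ:
151.06 = 146 + 0.6745 × σ
σ = (151.06 - 146) / 0.6745
σ = 5.06 / 0.6745
σ = 7.5020

Verification: μ + z × σ = 146 + 0.6745 × 7.5020 = 151.06 ✓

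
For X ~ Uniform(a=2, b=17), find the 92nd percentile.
15.8000

We have X ~ Uniform(a=2, b=17).

We want to find x such that P(X ≤ x) = 0.92.

This is the 92nd percentile, which means 92% of values fall below this point.

Using the inverse CDF (quantile function):
x = F⁻¹(0.92) = 15.8000

Verification: P(X ≤ 15.8000) = 0.92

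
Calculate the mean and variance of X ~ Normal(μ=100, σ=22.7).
E[X] = 100.0000, Var(X) = 515.2900

We have X ~ Normal(μ=100, σ=22.7).

For a Normal distribution with μ=100, σ=22.7:

Expected value:
E[X] = 100.0000

Variance:
Var(X) = 515.2900

Standard deviation:
σ = √Var(X) = 22.7000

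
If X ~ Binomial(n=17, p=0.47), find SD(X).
2.0578

We have X ~ Binomial(n=17, p=0.47).

For a Binomial distribution with n=17, p=0.47:
σ = √Var(X) = 2.0578

The standard deviation is the square root of the variance.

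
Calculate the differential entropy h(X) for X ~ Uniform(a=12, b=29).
2.8332 nats

We have X ~ Uniform(a=12, b=29).

The differential entropy measures the uncertainty or information content of the distribution.

For a Uniform distribution with a=12, b=29:
h(X) = 2.8332 nats

(In bits, this would be 4.0875 bits.)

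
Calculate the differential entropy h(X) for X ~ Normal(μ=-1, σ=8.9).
3.6050 nats

We have X ~ Normal(μ=-1, σ=8.9).

The differential entropy measures the uncertainty or information content of the distribution.

For a Normal distribution with μ=-1, σ=8.9:
h(X) = 3.6050 nats

(In bits, this would be 5.2009 bits.)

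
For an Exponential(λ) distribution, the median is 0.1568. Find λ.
λ = 4.4206

For X ~ Exponential(λ), the CDF is F(x) = 1 - e^(-λx).
The median m satisfies F(m) = 0.5:
1 - e^(-λm) = 0.5
e^(-λm) = 0.5
λm = ln(2)
m = ln(2) / λ

Given m = 0.1568:
λ = ln(2) / 0.1568 = 0.693147 / 0.1568 = 4.4206

Verification: ln(2) / 4.4206 = 0.1568 ✓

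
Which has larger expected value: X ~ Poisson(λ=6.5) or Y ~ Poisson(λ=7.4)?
Y has larger mean (7.4000 > 6.5000)

Compute the expected value for each distribution:

X ~ Poisson(λ=6.5):
E[X] = 6.5000

Y ~ Poisson(λ=7.4):
E[Y] = 7.4000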